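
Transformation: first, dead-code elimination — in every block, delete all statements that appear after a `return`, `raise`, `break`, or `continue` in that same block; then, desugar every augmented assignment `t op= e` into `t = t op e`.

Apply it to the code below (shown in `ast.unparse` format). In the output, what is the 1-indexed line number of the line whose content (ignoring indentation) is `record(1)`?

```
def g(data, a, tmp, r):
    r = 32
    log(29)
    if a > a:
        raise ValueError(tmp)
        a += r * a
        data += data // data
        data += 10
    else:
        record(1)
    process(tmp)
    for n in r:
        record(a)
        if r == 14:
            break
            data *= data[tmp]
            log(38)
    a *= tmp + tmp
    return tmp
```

Transformed code:
def g(data, a, tmp, r):
    r = 32
    log(29)
    if a > a:
        raise ValueError(tmp)
    else:
        record(1)
    process(tmp)
    for n in r:
        record(a)
        if r == 14:
            break
    a = a * (tmp + tmp)
    return tmp

7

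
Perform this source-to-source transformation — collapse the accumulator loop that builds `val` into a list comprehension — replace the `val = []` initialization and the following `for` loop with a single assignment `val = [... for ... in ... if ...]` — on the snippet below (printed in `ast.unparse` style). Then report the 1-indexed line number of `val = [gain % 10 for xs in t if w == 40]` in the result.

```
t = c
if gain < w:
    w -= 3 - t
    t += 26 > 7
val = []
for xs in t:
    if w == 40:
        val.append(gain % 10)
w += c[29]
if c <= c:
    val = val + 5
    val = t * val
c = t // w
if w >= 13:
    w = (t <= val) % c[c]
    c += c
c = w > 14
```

5

Transformed code:
t = c
if gain < w:
    w -= 3 - t
    t += 26 > 7
val = [gain % 10 for xs in t if w == 40]
w += c[29]
if c <= c:
    val = val + 5
    val = t * val
c = t // w
if w >= 13:
    w = (t <= val) % c[c]
    c += c
c = w > 14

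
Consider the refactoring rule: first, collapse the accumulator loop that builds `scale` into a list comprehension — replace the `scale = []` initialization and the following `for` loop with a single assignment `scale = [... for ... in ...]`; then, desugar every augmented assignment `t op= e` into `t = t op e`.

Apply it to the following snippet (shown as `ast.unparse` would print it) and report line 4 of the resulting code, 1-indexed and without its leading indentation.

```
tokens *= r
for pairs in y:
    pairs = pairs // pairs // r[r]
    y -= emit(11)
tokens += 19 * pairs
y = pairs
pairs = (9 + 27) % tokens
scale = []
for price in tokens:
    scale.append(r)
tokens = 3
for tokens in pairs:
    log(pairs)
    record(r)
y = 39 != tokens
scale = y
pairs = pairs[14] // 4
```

Transformed code:
tokens = tokens * r
for pairs in y:
    pairs = pairs // pairs // r[r]
    y = y - emit(11)
tokens = tokens + 19 * pairs
y = pairs
pairs = (9 + 27) % tokens
scale = [r for price in tokens]
tokens = 3
for tokens in pairs:
    log(pairs)
    record(r)
y = 39 != tokens
scale = y
pairs = pairs[14] // 4

y = y - emit(11)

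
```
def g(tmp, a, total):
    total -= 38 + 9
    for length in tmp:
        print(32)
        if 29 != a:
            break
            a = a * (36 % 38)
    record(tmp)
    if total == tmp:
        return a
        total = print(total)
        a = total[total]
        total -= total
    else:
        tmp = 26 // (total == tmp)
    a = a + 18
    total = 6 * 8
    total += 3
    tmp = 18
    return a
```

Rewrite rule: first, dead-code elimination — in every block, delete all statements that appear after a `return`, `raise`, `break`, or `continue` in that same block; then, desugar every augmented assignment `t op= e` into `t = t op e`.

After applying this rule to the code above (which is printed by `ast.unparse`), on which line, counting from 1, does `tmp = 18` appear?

15

Transformed code:
def g(tmp, a, total):
    total = total - (38 + 9)
    for length in tmp:
        print(32)
        if 29 != a:
            break
    record(tmp)
    if total == tmp:
        return a
    else:
        tmp = 26 // (total == tmp)
    a = a + 18
    total = 6 * 8
    total = total + 3
    tmp = 18
    return a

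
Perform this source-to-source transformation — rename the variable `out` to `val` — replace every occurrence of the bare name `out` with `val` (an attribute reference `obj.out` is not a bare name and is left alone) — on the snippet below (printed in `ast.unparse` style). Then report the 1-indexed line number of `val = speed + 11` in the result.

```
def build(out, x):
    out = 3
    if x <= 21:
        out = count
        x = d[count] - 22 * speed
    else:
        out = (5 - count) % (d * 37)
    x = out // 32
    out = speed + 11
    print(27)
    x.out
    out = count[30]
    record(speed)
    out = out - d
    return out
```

Transformed code:
def build(val, x):
    val = 3
    if x <= 21:
        val = count
        x = d[count] - 22 * speed
    else:
        val = (5 - count) % (d * 37)
    x = val // 32
    val = speed + 11
    print(27)
    x.out
    val = count[30]
    record(speed)
    val = val - d
    return val

9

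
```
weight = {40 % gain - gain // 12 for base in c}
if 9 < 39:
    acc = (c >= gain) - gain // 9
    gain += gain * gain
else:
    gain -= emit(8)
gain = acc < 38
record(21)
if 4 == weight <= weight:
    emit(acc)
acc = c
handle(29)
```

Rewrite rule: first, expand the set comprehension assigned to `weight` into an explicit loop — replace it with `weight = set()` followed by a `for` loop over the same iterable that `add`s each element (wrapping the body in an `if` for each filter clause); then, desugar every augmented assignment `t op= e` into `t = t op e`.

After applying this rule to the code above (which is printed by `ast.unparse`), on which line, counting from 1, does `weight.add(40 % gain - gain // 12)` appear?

Transformed code:
weight = set()
for base in c:
    weight.add(40 % gain - gain // 12)
if 9 < 39:
    acc = (c >= gain) - gain // 9
    gain = gain + gain * gain
else:
    gain = gain - emit(8)
gain = acc < 38
record(21)
if 4 == weight <= weight:
    emit(acc)
acc = c
handle(29)

3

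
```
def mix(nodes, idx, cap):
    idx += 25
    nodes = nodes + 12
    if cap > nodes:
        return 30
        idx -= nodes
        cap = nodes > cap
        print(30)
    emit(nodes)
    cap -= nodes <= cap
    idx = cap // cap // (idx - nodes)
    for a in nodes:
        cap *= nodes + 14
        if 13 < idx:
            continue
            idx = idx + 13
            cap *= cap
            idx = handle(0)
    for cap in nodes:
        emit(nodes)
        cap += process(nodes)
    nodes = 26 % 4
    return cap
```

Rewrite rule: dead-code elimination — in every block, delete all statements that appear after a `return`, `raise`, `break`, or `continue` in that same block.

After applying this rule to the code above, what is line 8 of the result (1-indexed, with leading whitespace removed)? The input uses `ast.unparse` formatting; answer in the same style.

idx = cap // cap // (idx - nodes)

Transformed code:
def mix(nodes, idx, cap):
    idx += 25
    nodes = nodes + 12
    if cap > nodes:
        return 30
    emit(nodes)
    cap -= nodes <= cap
    idx = cap // cap // (idx - nodes)
    for a in nodes:
        cap *= nodes + 14
        if 13 < idx:
            continue
    for cap in nodes:
        emit(nodes)
        cap += process(nodes)
    nodes = 26 % 4
    return cap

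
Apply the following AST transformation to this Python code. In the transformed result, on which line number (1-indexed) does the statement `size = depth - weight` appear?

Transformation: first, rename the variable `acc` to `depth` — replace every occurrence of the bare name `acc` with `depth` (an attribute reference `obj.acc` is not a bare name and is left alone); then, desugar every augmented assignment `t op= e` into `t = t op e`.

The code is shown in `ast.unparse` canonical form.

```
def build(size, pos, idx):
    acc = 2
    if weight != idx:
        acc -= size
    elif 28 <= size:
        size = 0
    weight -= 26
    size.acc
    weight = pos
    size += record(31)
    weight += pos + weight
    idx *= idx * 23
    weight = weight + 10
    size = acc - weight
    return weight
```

14

Transformed code:
def build(size, pos, idx):
    depth = 2
    if weight != idx:
        depth = depth - size
    elif 28 <= size:
        size = 0
    weight = weight - 26
    size.acc
    weight = pos
    size = size + record(31)
    weight = weight + (pos + weight)
    idx = idx * (idx * 23)
    weight = weight + 10
    size = depth - weight
    return weight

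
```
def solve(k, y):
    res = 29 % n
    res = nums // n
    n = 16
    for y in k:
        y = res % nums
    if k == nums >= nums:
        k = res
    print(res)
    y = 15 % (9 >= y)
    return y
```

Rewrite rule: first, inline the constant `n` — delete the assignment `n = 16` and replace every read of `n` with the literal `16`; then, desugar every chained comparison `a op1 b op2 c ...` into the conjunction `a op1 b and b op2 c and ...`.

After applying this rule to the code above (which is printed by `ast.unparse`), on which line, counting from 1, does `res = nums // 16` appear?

3

Transformed code:
def solve(k, y):
    res = 29 % 16
    res = nums // 16
    for y in k:
        y = res % nums
    if k == nums and nums >= nums:
        k = res
    print(res)
    y = 15 % (9 >= y)
    return y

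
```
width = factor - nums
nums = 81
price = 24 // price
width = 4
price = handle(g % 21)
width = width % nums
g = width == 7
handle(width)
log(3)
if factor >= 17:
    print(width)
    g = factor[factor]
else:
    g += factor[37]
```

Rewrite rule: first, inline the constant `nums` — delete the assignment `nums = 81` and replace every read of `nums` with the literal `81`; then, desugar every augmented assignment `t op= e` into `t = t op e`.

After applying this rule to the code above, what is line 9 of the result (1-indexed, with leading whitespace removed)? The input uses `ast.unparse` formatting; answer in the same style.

if factor >= 17:

Transformed code:
width = factor - 81
price = 24 // price
width = 4
price = handle(g % 21)
width = width % 81
g = width == 7
handle(width)
log(3)
if factor >= 17:
    print(width)
    g = factor[factor]
else:
    g = g + factor[37]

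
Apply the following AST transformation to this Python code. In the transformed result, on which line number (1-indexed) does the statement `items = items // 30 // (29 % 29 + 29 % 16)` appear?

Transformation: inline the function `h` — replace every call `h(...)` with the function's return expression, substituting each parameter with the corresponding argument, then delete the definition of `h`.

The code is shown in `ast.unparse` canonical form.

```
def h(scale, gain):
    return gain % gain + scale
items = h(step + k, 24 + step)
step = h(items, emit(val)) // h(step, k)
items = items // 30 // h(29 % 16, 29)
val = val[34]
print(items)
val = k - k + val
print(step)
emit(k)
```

3

Transformed code:
items = (24 + step) % (24 + step) + (step + k)
step = (emit(val) % emit(val) + items) // (k % k + step)
items = items // 30 // (29 % 29 + 29 % 16)
val = val[34]
print(items)
val = k - k + val
print(step)
emit(k)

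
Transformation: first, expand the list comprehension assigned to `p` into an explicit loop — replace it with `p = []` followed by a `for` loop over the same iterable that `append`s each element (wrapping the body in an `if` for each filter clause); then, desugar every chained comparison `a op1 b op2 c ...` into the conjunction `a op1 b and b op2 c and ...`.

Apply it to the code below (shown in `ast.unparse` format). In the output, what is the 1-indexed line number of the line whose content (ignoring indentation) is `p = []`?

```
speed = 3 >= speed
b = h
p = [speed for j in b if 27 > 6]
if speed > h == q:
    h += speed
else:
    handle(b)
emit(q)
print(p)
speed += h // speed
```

Transformed code:
speed = 3 >= speed
b = h
p = []
for j in b:
    if 27 > 6:
        p.append(speed)
if speed > h and h == q:
    h += speed
else:
    handle(b)
emit(q)
print(p)
speed += h // speed

3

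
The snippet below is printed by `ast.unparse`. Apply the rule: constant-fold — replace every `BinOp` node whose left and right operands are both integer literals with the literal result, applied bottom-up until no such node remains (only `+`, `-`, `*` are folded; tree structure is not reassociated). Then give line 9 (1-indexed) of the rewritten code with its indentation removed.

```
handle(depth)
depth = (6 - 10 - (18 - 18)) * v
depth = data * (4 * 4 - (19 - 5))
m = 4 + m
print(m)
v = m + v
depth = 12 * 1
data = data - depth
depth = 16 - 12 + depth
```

Transformed code:
handle(depth)
depth = -4 * v
depth = data * 2
m = 4 + m
print(m)
v = m + v
depth = 12
data = data - depth
depth = 4 + depth

depth = 4 + depth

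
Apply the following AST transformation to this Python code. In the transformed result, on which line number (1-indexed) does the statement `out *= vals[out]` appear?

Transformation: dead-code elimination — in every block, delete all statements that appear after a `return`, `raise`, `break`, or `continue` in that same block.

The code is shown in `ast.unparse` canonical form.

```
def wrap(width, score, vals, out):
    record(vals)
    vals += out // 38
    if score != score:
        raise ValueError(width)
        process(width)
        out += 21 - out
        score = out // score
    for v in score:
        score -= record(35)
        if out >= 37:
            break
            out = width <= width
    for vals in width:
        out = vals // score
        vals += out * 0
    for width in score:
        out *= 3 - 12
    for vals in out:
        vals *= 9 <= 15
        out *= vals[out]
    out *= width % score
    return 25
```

Transformed code:
def wrap(width, score, vals, out):
    record(vals)
    vals += out // 38
    if score != score:
        raise ValueError(width)
    for v in score:
        score -= record(35)
        if out >= 37:
            break
    for vals in width:
        out = vals // score
        vals += out * 0
    for width in score:
        out *= 3 - 12
    for vals in out:
        vals *= 9 <= 15
        out *= vals[out]
    out *= width % score
    return 25

17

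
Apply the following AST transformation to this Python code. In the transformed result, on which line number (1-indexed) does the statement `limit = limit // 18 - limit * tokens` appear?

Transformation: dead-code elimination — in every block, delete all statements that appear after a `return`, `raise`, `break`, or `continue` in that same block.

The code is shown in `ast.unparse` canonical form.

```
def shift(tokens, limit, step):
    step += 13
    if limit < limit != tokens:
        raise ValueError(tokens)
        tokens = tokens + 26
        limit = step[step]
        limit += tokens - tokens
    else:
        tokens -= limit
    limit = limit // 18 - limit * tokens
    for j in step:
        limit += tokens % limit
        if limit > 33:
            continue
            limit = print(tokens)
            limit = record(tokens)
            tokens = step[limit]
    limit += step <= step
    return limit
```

Transformed code:
def shift(tokens, limit, step):
    step += 13
    if limit < limit != tokens:
        raise ValueError(tokens)
    else:
        tokens -= limit
    limit = limit // 18 - limit * tokens
    for j in step:
        limit += tokens % limit
        if limit > 33:
            continue
    limit += step <= step
    return limit

7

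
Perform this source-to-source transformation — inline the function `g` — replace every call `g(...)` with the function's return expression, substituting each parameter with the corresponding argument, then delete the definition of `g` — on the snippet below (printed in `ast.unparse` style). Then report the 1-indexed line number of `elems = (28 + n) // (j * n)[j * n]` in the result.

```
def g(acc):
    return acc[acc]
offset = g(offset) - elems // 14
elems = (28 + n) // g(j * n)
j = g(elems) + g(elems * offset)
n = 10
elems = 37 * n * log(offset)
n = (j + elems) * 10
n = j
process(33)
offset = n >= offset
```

Transformed code:
offset = offset[offset] - elems // 14
elems = (28 + n) // (j * n)[j * n]
j = elems[elems] + (elems * offset)[elems * offset]
n = 10
elems = 37 * n * log(offset)
n = (j + elems) * 10
n = j
process(33)
offset = n >= offset

2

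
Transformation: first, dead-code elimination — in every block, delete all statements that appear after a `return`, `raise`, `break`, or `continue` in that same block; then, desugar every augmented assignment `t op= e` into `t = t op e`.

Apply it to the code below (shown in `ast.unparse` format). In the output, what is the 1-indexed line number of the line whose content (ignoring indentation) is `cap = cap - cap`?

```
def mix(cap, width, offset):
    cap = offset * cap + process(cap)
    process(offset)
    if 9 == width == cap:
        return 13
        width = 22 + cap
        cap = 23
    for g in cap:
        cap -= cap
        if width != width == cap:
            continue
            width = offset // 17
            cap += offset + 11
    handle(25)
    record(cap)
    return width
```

7

Transformed code:
def mix(cap, width, offset):
    cap = offset * cap + process(cap)
    process(offset)
    if 9 == width == cap:
        return 13
    for g in cap:
        cap = cap - cap
        if width != width == cap:
            continue
    handle(25)
    record(cap)
    return width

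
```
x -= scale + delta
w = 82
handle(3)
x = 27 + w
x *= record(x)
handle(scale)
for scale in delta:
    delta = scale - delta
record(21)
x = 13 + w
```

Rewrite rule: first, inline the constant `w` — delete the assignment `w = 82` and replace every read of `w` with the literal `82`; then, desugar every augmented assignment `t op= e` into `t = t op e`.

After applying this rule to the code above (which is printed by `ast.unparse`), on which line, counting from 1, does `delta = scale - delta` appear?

7

Transformed code:
x = x - (scale + delta)
handle(3)
x = 27 + 82
x = x * record(x)
handle(scale)
for scale in delta:
    delta = scale - delta
record(21)
x = 13 + 82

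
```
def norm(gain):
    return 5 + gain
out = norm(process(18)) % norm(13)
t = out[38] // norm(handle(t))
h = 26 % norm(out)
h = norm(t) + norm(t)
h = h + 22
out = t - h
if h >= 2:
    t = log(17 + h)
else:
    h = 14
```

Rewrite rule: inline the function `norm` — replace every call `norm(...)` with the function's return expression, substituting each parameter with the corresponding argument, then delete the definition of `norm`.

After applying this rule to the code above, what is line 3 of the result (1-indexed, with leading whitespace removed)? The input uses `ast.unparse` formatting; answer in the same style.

h = 26 % (5 + out)

Transformed code:
out = (5 + process(18)) % (5 + 13)
t = out[38] // (5 + handle(t))
h = 26 % (5 + out)
h = 5 + t + (5 + t)
h = h + 22
out = t - h
if h >= 2:
    t = log(17 + h)
else:
    h = 14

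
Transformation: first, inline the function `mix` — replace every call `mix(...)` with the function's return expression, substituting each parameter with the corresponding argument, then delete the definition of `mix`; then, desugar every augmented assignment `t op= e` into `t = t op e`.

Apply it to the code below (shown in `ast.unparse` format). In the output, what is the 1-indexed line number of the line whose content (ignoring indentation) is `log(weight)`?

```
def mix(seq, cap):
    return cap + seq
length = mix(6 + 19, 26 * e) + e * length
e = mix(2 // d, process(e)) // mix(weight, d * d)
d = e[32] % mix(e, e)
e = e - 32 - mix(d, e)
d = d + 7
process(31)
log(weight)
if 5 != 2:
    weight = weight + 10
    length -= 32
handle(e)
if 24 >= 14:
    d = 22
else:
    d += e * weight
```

7

Transformed code:
length = 26 * e + (6 + 19) + e * length
e = (process(e) + 2 // d) // (d * d + weight)
d = e[32] % (e + e)
e = e - 32 - (e + d)
d = d + 7
process(31)
log(weight)
if 5 != 2:
    weight = weight + 10
    length = length - 32
handle(e)
if 24 >= 14:
    d = 22
else:
    d = d + e * weight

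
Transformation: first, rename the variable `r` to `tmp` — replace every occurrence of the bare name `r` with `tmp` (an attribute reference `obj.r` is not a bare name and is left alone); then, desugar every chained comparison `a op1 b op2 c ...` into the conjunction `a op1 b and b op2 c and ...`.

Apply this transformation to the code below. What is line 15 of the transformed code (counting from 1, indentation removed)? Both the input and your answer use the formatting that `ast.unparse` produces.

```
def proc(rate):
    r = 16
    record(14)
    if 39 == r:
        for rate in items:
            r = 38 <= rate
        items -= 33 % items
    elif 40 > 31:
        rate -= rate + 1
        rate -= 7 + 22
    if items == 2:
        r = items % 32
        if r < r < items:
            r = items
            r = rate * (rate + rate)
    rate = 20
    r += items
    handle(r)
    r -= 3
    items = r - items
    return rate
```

tmp = rate * (rate + rate)

Transformed code:
def proc(rate):
    tmp = 16
    record(14)
    if 39 == tmp:
        for rate in items:
            tmp = 38 <= rate
        items -= 33 % items
    elif 40 > 31:
        rate -= rate + 1
        rate -= 7 + 22
    if items == 2:
        tmp = items % 32
        if tmp < tmp and tmp < items:
            tmp = items
            tmp = rate * (rate + rate)
    rate = 20
    tmp += items
    handle(tmp)
    tmp -= 3
    items = tmp - items
    return rate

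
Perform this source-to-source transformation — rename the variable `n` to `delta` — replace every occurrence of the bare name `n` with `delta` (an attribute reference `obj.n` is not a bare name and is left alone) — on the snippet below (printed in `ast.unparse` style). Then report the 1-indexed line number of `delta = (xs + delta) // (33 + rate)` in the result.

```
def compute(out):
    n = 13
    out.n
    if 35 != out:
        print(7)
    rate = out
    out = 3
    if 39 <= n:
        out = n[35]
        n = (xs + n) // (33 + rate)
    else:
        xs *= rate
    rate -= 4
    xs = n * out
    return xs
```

Transformed code:
def compute(out):
    delta = 13
    out.n
    if 35 != out:
        print(7)
    rate = out
    out = 3
    if 39 <= delta:
        out = delta[35]
        delta = (xs + delta) // (33 + rate)
    else:
        xs *= rate
    rate -= 4
    xs = delta * out
    return xs

10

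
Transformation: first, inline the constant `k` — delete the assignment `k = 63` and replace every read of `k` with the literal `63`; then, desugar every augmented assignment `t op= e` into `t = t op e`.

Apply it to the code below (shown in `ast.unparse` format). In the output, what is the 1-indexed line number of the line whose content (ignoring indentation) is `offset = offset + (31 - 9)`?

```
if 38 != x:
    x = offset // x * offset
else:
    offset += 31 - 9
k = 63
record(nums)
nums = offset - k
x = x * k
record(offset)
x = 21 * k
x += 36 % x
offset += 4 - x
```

Transformed code:
if 38 != x:
    x = offset // x * offset
else:
    offset = offset + (31 - 9)
record(nums)
nums = offset - 63
x = x * 63
record(offset)
x = 21 * 63
x = x + 36 % x
offset = offset + (4 - x)

4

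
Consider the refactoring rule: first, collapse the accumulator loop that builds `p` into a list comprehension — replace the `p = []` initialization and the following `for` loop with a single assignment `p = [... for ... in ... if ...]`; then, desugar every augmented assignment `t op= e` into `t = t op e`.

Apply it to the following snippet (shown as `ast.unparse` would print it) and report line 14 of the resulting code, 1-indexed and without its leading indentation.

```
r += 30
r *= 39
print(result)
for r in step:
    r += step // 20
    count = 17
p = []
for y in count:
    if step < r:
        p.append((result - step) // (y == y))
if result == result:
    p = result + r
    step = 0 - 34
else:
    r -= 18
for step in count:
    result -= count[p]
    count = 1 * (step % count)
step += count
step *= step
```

Transformed code:
r = r + 30
r = r * 39
print(result)
for r in step:
    r = r + step // 20
    count = 17
p = [(result - step) // (y == y) for y in count if step < r]
if result == result:
    p = result + r
    step = 0 - 34
else:
    r = r - 18
for step in count:
    result = result - count[p]
    count = 1 * (step % count)
step = step + count
step = step * step

result = result - count[p]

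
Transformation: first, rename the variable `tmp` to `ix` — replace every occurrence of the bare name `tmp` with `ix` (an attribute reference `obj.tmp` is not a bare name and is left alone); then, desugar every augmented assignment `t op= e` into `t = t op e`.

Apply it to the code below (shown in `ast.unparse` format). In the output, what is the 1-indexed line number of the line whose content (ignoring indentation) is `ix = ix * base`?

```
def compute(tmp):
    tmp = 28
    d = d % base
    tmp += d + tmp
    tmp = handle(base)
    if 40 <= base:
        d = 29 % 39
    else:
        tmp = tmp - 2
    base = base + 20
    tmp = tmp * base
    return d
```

Transformed code:
def compute(ix):
    ix = 28
    d = d % base
    ix = ix + (d + ix)
    ix = handle(base)
    if 40 <= base:
        d = 29 % 39
    else:
        ix = ix - 2
    base = base + 20
    ix = ix * base
    return d

11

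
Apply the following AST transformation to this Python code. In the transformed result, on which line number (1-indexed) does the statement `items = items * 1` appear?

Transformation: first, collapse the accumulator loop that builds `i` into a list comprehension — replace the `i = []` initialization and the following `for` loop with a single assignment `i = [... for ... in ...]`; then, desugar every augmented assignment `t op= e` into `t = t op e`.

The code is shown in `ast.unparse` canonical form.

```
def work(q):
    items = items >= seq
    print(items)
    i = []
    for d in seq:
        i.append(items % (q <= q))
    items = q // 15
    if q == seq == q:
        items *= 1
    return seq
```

Transformed code:
def work(q):
    items = items >= seq
    print(items)
    i = [items % (q <= q) for d in seq]
    items = q // 15
    if q == seq == q:
        items = items * 1
    return seq

7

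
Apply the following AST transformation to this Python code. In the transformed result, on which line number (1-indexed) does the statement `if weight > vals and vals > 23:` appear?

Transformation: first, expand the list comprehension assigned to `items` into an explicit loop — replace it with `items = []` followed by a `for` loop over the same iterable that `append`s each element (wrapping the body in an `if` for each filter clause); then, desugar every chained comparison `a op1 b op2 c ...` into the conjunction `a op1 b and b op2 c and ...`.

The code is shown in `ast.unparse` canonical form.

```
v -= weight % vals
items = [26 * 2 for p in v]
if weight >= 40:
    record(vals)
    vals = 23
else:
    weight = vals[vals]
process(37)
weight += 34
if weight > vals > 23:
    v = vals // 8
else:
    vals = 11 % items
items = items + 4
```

Transformed code:
v -= weight % vals
items = []
for p in v:
    items.append(26 * 2)
if weight >= 40:
    record(vals)
    vals = 23
else:
    weight = vals[vals]
process(37)
weight += 34
if weight > vals and vals > 23:
    v = vals // 8
else:
    vals = 11 % items
items = items + 4

12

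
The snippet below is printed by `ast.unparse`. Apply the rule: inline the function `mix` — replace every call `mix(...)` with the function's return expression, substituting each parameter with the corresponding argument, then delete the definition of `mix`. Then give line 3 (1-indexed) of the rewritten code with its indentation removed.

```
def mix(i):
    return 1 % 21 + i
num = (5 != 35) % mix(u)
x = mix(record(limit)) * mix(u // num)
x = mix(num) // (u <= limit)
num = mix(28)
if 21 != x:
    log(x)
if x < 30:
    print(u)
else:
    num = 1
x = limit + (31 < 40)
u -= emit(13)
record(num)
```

x = (1 % 21 + num) // (u <= limit)

Transformed code:
num = (5 != 35) % (1 % 21 + u)
x = (1 % 21 + record(limit)) * (1 % 21 + u // num)
x = (1 % 21 + num) // (u <= limit)
num = 1 % 21 + 28
if 21 != x:
    log(x)
if x < 30:
    print(u)
else:
    num = 1
x = limit + (31 < 40)
u -= emit(13)
record(num)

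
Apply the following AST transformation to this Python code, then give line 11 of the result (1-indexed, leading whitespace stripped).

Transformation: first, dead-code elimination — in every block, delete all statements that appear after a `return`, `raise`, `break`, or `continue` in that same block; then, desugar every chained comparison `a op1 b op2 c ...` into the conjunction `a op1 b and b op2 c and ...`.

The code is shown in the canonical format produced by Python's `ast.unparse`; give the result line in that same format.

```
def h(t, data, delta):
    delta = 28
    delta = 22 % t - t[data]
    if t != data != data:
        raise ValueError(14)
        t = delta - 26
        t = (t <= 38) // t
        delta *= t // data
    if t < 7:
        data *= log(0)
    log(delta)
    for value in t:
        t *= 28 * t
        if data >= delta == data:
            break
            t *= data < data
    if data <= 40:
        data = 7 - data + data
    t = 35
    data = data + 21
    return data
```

Transformed code:
def h(t, data, delta):
    delta = 28
    delta = 22 % t - t[data]
    if t != data and data != data:
        raise ValueError(14)
    if t < 7:
        data *= log(0)
    log(delta)
    for value in t:
        t *= 28 * t
        if data >= delta and delta == data:
            break
    if data <= 40:
        data = 7 - data + data
    t = 35
    data = data + 21
    return data

if data >= delta and delta == data:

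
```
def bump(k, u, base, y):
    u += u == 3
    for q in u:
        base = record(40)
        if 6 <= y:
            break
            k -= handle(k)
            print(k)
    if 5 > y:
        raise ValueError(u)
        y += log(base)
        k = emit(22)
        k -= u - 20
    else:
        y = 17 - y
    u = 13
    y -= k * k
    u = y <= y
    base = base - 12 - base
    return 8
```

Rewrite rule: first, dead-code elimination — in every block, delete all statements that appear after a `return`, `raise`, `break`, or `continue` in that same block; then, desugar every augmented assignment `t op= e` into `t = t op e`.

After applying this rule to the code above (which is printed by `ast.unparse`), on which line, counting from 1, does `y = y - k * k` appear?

12

Transformed code:
def bump(k, u, base, y):
    u = u + (u == 3)
    for q in u:
        base = record(40)
        if 6 <= y:
            break
    if 5 > y:
        raise ValueError(u)
    else:
        y = 17 - y
    u = 13
    y = y - k * k
    u = y <= y
    base = base - 12 - base
    return 8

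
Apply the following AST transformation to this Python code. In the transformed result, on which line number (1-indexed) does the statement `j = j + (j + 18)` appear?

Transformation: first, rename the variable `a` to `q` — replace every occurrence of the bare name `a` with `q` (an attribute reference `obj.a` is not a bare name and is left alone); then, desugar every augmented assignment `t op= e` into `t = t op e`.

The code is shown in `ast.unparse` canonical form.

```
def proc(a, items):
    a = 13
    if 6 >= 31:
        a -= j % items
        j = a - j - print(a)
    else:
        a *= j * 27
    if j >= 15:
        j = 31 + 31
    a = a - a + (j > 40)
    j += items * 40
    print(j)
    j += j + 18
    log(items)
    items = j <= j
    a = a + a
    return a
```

13

Transformed code:
def proc(q, items):
    q = 13
    if 6 >= 31:
        q = q - j % items
        j = q - j - print(q)
    else:
        q = q * (j * 27)
    if j >= 15:
        j = 31 + 31
    q = q - q + (j > 40)
    j = j + items * 40
    print(j)
    j = j + (j + 18)
    log(items)
    items = j <= j
    q = q + q
    return q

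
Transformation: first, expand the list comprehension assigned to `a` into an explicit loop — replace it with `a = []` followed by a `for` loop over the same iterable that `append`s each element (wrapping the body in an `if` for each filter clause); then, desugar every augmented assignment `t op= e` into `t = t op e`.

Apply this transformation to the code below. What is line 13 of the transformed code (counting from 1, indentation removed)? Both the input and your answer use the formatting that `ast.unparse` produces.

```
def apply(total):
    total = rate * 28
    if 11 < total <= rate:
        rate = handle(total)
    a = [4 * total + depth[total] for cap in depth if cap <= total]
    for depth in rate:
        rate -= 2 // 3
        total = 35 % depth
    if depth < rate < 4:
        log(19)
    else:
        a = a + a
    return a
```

Transformed code:
def apply(total):
    total = rate * 28
    if 11 < total <= rate:
        rate = handle(total)
    a = []
    for cap in depth:
        if cap <= total:
            a.append(4 * total + depth[total])
    for depth in rate:
        rate = rate - 2 // 3
        total = 35 % depth
    if depth < rate < 4:
        log(19)
    else:
        a = a + a
    return a

log(19)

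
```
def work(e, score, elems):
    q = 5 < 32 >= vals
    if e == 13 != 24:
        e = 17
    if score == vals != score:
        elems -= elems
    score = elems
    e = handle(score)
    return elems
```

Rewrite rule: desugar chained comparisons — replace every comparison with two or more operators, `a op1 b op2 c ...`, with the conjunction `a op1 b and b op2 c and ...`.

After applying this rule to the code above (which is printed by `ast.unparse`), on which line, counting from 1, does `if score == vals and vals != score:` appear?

5

Transformed code:
def work(e, score, elems):
    q = 5 < 32 and 32 >= vals
    if e == 13 and 13 != 24:
        e = 17
    if score == vals and vals != score:
        elems -= elems
    score = elems
    e = handle(score)
    return elems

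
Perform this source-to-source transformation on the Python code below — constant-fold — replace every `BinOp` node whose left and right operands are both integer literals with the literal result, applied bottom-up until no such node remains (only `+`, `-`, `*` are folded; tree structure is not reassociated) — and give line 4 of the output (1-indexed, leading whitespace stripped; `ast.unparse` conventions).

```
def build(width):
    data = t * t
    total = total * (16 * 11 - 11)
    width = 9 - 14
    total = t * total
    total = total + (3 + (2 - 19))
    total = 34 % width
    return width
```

width = -5

Transformed code:
def build(width):
    data = t * t
    total = total * 165
    width = -5
    total = t * total
    total = total + -14
    total = 34 % width
    return width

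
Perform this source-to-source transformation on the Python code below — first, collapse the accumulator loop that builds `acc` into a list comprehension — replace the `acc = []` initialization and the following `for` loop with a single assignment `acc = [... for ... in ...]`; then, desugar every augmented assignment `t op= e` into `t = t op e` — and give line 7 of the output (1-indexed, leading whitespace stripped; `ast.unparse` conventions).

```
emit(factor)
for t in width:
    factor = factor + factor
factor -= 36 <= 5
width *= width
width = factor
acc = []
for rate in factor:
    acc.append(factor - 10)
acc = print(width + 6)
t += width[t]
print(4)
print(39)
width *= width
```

acc = [factor - 10 for rate in factor]

Transformed code:
emit(factor)
for t in width:
    factor = factor + factor
factor = factor - (36 <= 5)
width = width * width
width = factor
acc = [factor - 10 for rate in factor]
acc = print(width + 6)
t = t + width[t]
print(4)
print(39)
width = width * width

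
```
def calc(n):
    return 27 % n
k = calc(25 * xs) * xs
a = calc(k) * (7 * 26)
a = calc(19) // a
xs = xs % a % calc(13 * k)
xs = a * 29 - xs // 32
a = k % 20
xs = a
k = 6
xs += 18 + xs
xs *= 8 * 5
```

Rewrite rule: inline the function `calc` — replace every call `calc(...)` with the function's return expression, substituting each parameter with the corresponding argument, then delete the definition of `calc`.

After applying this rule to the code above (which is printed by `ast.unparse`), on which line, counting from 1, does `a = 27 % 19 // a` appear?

3

Transformed code:
k = 27 % (25 * xs) * xs
a = 27 % k * (7 * 26)
a = 27 % 19 // a
xs = xs % a % (27 % (13 * k))
xs = a * 29 - xs // 32
a = k % 20
xs = a
k = 6
xs += 18 + xs
xs *= 8 * 5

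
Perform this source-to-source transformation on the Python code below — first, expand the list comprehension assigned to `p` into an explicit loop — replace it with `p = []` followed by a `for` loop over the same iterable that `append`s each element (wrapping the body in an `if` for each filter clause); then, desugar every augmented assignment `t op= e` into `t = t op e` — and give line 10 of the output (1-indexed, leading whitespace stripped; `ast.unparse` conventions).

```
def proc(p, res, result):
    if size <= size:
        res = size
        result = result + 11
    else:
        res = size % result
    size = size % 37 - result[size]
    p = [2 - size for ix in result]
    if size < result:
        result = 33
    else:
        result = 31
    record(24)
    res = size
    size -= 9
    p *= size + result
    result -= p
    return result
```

p.append(2 - size)

Transformed code:
def proc(p, res, result):
    if size <= size:
        res = size
        result = result + 11
    else:
        res = size % result
    size = size % 37 - result[size]
    p = []
    for ix in result:
        p.append(2 - size)
    if size < result:
        result = 33
    else:
        result = 31
    record(24)
    res = size
    size = size - 9
    p = p * (size + result)
    result = result - p
    return result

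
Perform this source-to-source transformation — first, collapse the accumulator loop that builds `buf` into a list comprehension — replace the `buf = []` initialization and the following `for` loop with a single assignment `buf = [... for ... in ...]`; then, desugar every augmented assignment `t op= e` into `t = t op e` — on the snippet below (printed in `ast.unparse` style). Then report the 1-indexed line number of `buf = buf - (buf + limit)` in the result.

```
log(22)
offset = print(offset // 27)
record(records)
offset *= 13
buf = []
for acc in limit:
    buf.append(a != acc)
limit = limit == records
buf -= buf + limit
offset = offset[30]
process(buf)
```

Transformed code:
log(22)
offset = print(offset // 27)
record(records)
offset = offset * 13
buf = [a != acc for acc in limit]
limit = limit == records
buf = buf - (buf + limit)
offset = offset[30]
process(buf)

7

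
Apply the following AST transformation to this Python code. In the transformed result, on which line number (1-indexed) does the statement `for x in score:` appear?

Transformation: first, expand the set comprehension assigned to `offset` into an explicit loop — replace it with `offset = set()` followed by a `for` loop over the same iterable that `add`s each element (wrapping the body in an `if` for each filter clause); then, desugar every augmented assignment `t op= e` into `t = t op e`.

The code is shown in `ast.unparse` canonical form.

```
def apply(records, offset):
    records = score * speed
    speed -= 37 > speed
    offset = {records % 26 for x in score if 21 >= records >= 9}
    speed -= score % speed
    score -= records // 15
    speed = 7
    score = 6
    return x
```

5

Transformed code:
def apply(records, offset):
    records = score * speed
    speed = speed - (37 > speed)
    offset = set()
    for x in score:
        if 21 >= records >= 9:
            offset.add(records % 26)
    speed = speed - score % speed
    score = score - records // 15
    speed = 7
    score = 6
    return x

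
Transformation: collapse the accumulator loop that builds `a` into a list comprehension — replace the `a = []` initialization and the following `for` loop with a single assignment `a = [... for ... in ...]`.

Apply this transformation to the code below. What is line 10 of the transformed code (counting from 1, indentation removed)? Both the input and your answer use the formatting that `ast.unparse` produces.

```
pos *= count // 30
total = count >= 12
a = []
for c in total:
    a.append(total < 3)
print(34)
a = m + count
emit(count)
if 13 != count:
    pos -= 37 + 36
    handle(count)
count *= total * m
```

Transformed code:
pos *= count // 30
total = count >= 12
a = [total < 3 for c in total]
print(34)
a = m + count
emit(count)
if 13 != count:
    pos -= 37 + 36
    handle(count)
count *= total * m

count *= total * m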